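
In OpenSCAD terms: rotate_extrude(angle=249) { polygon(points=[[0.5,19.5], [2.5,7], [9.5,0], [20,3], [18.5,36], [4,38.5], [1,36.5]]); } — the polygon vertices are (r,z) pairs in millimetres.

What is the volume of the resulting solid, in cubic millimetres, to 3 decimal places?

Volume = 28114.337 mm³

Profile (r,z), 7 vertices: (0.5,19.5) (2.5,7) (9.5,0) (20,3) (18.5,36) (4,38.5) (1,36.5)
edge 0: (0.5,19.5)→(2.5,7)  cross = 0.5·7 − 2.5·19.5 = -45.2500; (r_i+r_j)·cross = 3·-45.2500 = -135.7500
edge 1: (2.5,7)→(9.5,0)  cross = 2.5·0 − 9.5·7 = -66.5000; (r_i+r_j)·cross = 12·-66.5000 = -798.0000
edge 2: (9.5,0)→(20,3)  cross = 9.5·3 − 20·0 = 28.5000; (r_i+r_j)·cross = 29.5·28.5000 = 840.7500
edge 3: (20,3)→(18.5,36)  cross = 20·36 − 18.5·3 = 664.5000; (r_i+r_j)·cross = 38.5·664.5000 = 25583.2500
edge 4: (18.5,36)→(4,38.5)  cross = 18.5·38.5 − 4·36 = 568.2500; (r_i+r_j)·cross = 22.5·568.2500 = 12785.6250
edge 5: (4,38.5)→(1,36.5)  cross = 4·36.5 − 1·38.5 = 107.5000; (r_i+r_j)·cross = 5·107.5000 = 537.5000
edge 6: (1,36.5)→(0.5,19.5)  cross = 1·19.5 − 0.5·36.5 = 1.2500; (r_i+r_j)·cross = 1.5·1.2500 = 1.8750
Σcross = 1258.2500 → A = |Σcross|/2 = 629.1250 mm²
Σ(r_i+r_j)·cross = 38815.2500 → first moment M = |Σ|/6 = 6469.2083
R_c = M/A = 6469.2083/629.1250 = 10.2829 mm
θ = 249° = 4.345870 rad
V = θ·R_c·A = 4.345870·10.2829·629.1250 = 28114.337 mm³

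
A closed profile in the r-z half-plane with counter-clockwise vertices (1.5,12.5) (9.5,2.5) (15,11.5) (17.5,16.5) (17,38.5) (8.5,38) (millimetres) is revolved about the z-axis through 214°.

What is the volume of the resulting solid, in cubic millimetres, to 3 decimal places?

Profile (r,z), 6 vertices: (1.5,12.5) (9.5,2.5) (15,11.5) (17.5,16.5) (17,38.5) (8.5,38)
edge 0: (1.5,12.5)→(9.5,2.5)  cross = 1.5·2.5 − 9.5·12.5 = -115.0000; (r_i+r_j)·cross = 11·-115.0000 = -1265.0000
edge 1: (9.5,2.5)→(15,11.5)  cross = 9.5·11.5 − 15·2.5 = 71.7500; (r_i+r_j)·cross = 24.5·71.7500 = 1757.8750
edge 2: (15,11.5)→(17.5,16.5)  cross = 15·16.5 − 17.5·11.5 = 46.2500; (r_i+r_j)·cross = 32.5·46.2500 = 1503.1250
edge 3: (17.5,16.5)→(17,38.5)  cross = 17.5·38.5 − 17·16.5 = 393.2500; (r_i+r_j)·cross = 34.5·393.2500 = 13567.1250
edge 4: (17,38.5)→(8.5,38)  cross = 17·38 − 8.5·38.5 = 318.7500; (r_i+r_j)·cross = 25.5·318.7500 = 8128.1250
edge 5: (8.5,38)→(1.5,12.5)  cross = 8.5·12.5 − 1.5·38 = 49.2500; (r_i+r_j)·cross = 10·49.2500 = 492.5000
Σcross = 764.2500 → A = |Σcross|/2 = 382.1250 mm²
Σ(r_i+r_j)·cross = 24183.7500 → first moment M = |Σ|/6 = 4030.6250
R_c = M/A = 4030.6250/382.1250 = 10.5479 mm
θ = 214° = 3.735005 rad
V = θ·R_c·A = 3.735005·10.5479·382.1250 = 15054.403 mm³

Volume = 15054.403 mm³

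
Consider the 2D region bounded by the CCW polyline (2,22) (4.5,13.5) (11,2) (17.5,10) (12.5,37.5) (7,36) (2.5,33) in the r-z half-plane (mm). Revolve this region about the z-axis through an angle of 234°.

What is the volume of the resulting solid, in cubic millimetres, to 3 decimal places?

Volume = 13879.713 mm³

Profile (r,z), 7 vertices: (2,22) (4.5,13.5) (11,2) (17.5,10) (12.5,37.5) (7,36) (2.5,33)
edge 0: (2,22)→(4.5,13.5)  cross = 2·13.5 − 4.5·22 = -72.0000; (r_i+r_j)·cross = 6.5·-72.0000 = -468.0000
edge 1: (4.5,13.5)→(11,2)  cross = 4.5·2 − 11·13.5 = -139.5000; (r_i+r_j)·cross = 15.5·-139.5000 = -2162.2500
edge 2: (11,2)→(17.5,10)  cross = 11·10 − 17.5·2 = 75.0000; (r_i+r_j)·cross = 28.5·75.0000 = 2137.5000
edge 3: (17.5,10)→(12.5,37.5)  cross = 17.5·37.5 − 12.5·10 = 531.2500; (r_i+r_j)·cross = 30·531.2500 = 15937.5000
edge 4: (12.5,37.5)→(7,36)  cross = 12.5·36 − 7·37.5 = 187.5000; (r_i+r_j)·cross = 19.5·187.5000 = 3656.2500
edge 5: (7,36)→(2.5,33)  cross = 7·33 − 2.5·36 = 141.0000; (r_i+r_j)·cross = 9.5·141.0000 = 1339.5000
edge 6: (2.5,33)→(2,22)  cross = 2.5·22 − 2·33 = -11.0000; (r_i+r_j)·cross = 4.5·-11.0000 = -49.5000
Σcross = 712.2500 → A = |Σcross|/2 = 356.1250 mm²
Σ(r_i+r_j)·cross = 20391.0000 → first moment M = |Σ|/6 = 3398.5000
R_c = M/A = 3398.5000/356.1250 = 9.5430 mm
θ = 234° = 4.084070 rad
V = θ·R_c·A = 4.084070·9.5430·356.1250 = 13879.713 mm³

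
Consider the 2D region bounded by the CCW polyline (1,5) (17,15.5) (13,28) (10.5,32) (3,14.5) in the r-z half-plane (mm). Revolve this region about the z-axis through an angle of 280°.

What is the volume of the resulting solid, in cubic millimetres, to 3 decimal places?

Volume = 8643.641 mm³

Profile (r,z), 5 vertices: (1,5) (17,15.5) (13,28) (10.5,32) (3,14.5)
edge 0: (1,5)→(17,15.5)  cross = 1·15.5 − 17·5 = -69.5000; (r_i+r_j)·cross = 18·-69.5000 = -1251.0000
edge 1: (17,15.5)→(13,28)  cross = 17·28 − 13·15.5 = 274.5000; (r_i+r_j)·cross = 30·274.5000 = 8235.0000
edge 2: (13,28)→(10.5,32)  cross = 13·32 − 10.5·28 = 122.0000; (r_i+r_j)·cross = 23.5·122.0000 = 2867.0000
edge 3: (10.5,32)→(3,14.5)  cross = 10.5·14.5 − 3·32 = 56.2500; (r_i+r_j)·cross = 13.5·56.2500 = 759.3750
edge 4: (3,14.5)→(1,5)  cross = 3·5 − 1·14.5 = 0.5000; (r_i+r_j)·cross = 4·0.5000 = 2.0000
Σcross = 383.7500 → A = |Σcross|/2 = 191.8750 mm²
Σ(r_i+r_j)·cross = 10612.3750 → first moment M = |Σ|/6 = 1768.7292
R_c = M/A = 1768.7292/191.8750 = 9.2181 mm
θ = 280° = 4.886922 rad
V = θ·R_c·A = 4.886922·9.2181·191.8750 = 8643.641 mm³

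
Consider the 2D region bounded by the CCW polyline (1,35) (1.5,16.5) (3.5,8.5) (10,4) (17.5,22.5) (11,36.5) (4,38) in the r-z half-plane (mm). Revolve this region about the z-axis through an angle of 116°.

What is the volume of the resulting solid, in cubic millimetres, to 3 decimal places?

Profile (r,z), 7 vertices: (1,35) (1.5,16.5) (3.5,8.5) (10,4) (17.5,22.5) (11,36.5) (4,38)
edge 0: (1,35)→(1.5,16.5)  cross = 1·16.5 − 1.5·35 = -36.0000; (r_i+r_j)·cross = 2.5·-36.0000 = -90.0000
edge 1: (1.5,16.5)→(3.5,8.5)  cross = 1.5·8.5 − 3.5·16.5 = -45.0000; (r_i+r_j)·cross = 5·-45.0000 = -225.0000
edge 2: (3.5,8.5)→(10,4)  cross = 3.5·4 − 10·8.5 = -71.0000; (r_i+r_j)·cross = 13.5·-71.0000 = -958.5000
edge 3: (10,4)→(17.5,22.5)  cross = 10·22.5 − 17.5·4 = 155.0000; (r_i+r_j)·cross = 27.5·155.0000 = 4262.5000
edge 4: (17.5,22.5)→(11,36.5)  cross = 17.5·36.5 − 11·22.5 = 391.2500; (r_i+r_j)·cross = 28.5·391.2500 = 11150.6250
edge 5: (11,36.5)→(4,38)  cross = 11·38 − 4·36.5 = 272.0000; (r_i+r_j)·cross = 15·272.0000 = 4080.0000
edge 6: (4,38)→(1,35)  cross = 4·35 − 1·38 = 102.0000; (r_i+r_j)·cross = 5·102.0000 = 510.0000
Σcross = 768.2500 → A = |Σcross|/2 = 384.1250 mm²
Σ(r_i+r_j)·cross = 18729.6250 → first moment M = |Σ|/6 = 3121.6042
R_c = M/A = 3121.6042/384.1250 = 8.1265 mm
θ = 116° = 2.024582 rad
V = θ·R_c·A = 2.024582·8.1265·384.1250 = 6319.943 mm³

Volume = 6319.943 mm³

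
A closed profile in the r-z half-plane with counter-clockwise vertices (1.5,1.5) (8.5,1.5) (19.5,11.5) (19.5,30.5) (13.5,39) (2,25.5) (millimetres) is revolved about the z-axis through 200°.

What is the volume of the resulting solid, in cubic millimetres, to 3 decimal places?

Volume = 18485.800 mm³

Profile (r,z), 6 vertices: (1.5,1.5) (8.5,1.5) (19.5,11.5) (19.5,30.5) (13.5,39) (2,25.5)
edge 0: (1.5,1.5)→(8.5,1.5)  cross = 1.5·1.5 − 8.5·1.5 = -10.5000; (r_i+r_j)·cross = 10·-10.5000 = -105.0000
edge 1: (8.5,1.5)→(19.5,11.5)  cross = 8.5·11.5 − 19.5·1.5 = 68.5000; (r_i+r_j)·cross = 28·68.5000 = 1918.0000
edge 2: (19.5,11.5)→(19.5,30.5)  cross = 19.5·30.5 − 19.5·11.5 = 370.5000; (r_i+r_j)·cross = 39·370.5000 = 14449.5000
edge 3: (19.5,30.5)→(13.5,39)  cross = 19.5·39 − 13.5·30.5 = 348.7500; (r_i+r_j)·cross = 33·348.7500 = 11508.7500
edge 4: (13.5,39)→(2,25.5)  cross = 13.5·25.5 − 2·39 = 266.2500; (r_i+r_j)·cross = 15.5·266.2500 = 4126.8750
edge 5: (2,25.5)→(1.5,1.5)  cross = 2·1.5 − 1.5·25.5 = -35.2500; (r_i+r_j)·cross = 3.5·-35.2500 = -123.3750
Σcross = 1008.2500 → A = |Σcross|/2 = 504.1250 mm²
Σ(r_i+r_j)·cross = 31774.7500 → first moment M = |Σ|/6 = 5295.7917
R_c = M/A = 5295.7917/504.1250 = 10.5049 mm
θ = 200° = 3.490659 rad
V = θ·R_c·A = 3.490659·10.5049·504.1250 = 18485.800 mm³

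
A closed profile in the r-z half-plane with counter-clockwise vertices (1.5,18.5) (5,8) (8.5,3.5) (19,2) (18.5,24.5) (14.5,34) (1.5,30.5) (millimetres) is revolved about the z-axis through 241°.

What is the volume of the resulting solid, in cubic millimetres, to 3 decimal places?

Volume = 20149.484 mm³

Profile (r,z), 7 vertices: (1.5,18.5) (5,8) (8.5,3.5) (19,2) (18.5,24.5) (14.5,34) (1.5,30.5)
edge 0: (1.5,18.5)→(5,8)  cross = 1.5·8 − 5·18.5 = -80.5000; (r_i+r_j)·cross = 6.5·-80.5000 = -523.2500
edge 1: (5,8)→(8.5,3.5)  cross = 5·3.5 − 8.5·8 = -50.5000; (r_i+r_j)·cross = 13.5·-50.5000 = -681.7500
edge 2: (8.5,3.5)→(19,2)  cross = 8.5·2 − 19·3.5 = -49.5000; (r_i+r_j)·cross = 27.5·-49.5000 = -1361.2500
edge 3: (19,2)→(18.5,24.5)  cross = 19·24.5 − 18.5·2 = 428.5000; (r_i+r_j)·cross = 37.5·428.5000 = 16068.7500
edge 4: (18.5,24.5)→(14.5,34)  cross = 18.5·34 − 14.5·24.5 = 273.7500; (r_i+r_j)·cross = 33·273.7500 = 9033.7500
edge 5: (14.5,34)→(1.5,30.5)  cross = 14.5·30.5 − 1.5·34 = 391.2500; (r_i+r_j)·cross = 16·391.2500 = 6260.0000
edge 6: (1.5,30.5)→(1.5,18.5)  cross = 1.5·18.5 − 1.5·30.5 = -18.0000; (r_i+r_j)·cross = 3·-18.0000 = -54.0000
Σcross = 895.0000 → A = |Σcross|/2 = 447.5000 mm²
Σ(r_i+r_j)·cross = 28742.2500 → first moment M = |Σ|/6 = 4790.3750
R_c = M/A = 4790.3750/447.5000 = 10.7047 mm
θ = 241° = 4.206243 rad
V = θ·R_c·A = 4.206243·10.7047·447.5000 = 20149.484 mm³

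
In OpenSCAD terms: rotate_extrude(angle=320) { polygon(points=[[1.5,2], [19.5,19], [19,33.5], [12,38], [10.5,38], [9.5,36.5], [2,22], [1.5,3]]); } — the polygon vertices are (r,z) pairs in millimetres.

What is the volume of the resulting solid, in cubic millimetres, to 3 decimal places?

Profile (r,z), 8 vertices: (1.5,2) (19.5,19) (19,33.5) (12,38) (10.5,38) (9.5,36.5) (2,22) (1.5,3)
edge 0: (1.5,2)→(19.5,19)  cross = 1.5·19 − 19.5·2 = -10.5000; (r_i+r_j)·cross = 21·-10.5000 = -220.5000
edge 1: (19.5,19)→(19,33.5)  cross = 19.5·33.5 − 19·19 = 292.2500; (r_i+r_j)·cross = 38.5·292.2500 = 11251.6250
edge 2: (19,33.5)→(12,38)  cross = 19·38 − 12·33.5 = 320.0000; (r_i+r_j)·cross = 31·320.0000 = 9920.0000
edge 3: (12,38)→(10.5,38)  cross = 12·38 − 10.5·38 = 57.0000; (r_i+r_j)·cross = 22.5·57.0000 = 1282.5000
edge 4: (10.5,38)→(9.5,36.5)  cross = 10.5·36.5 − 9.5·38 = 22.2500; (r_i+r_j)·cross = 20·22.2500 = 445.0000
edge 5: (9.5,36.5)→(2,22)  cross = 9.5·22 − 2·36.5 = 136.0000; (r_i+r_j)·cross = 11.5·136.0000 = 1564.0000
edge 6: (2,22)→(1.5,3)  cross = 2·3 − 1.5·22 = -27.0000; (r_i+r_j)·cross = 3.5·-27.0000 = -94.5000
edge 7: (1.5,3)→(1.5,2)  cross = 1.5·2 − 1.5·3 = -1.5000; (r_i+r_j)·cross = 3·-1.5000 = -4.5000
Σcross = 788.5000 → A = |Σcross|/2 = 394.2500 mm²
Σ(r_i+r_j)·cross = 24143.6250 → first moment M = |Σ|/6 = 4023.9375
R_c = M/A = 4023.9375/394.2500 = 10.2066 mm
θ = 320° = 5.585054 rad
V = θ·R_c·A = 5.585054·10.2066·394.2500 = 22473.907 mm³

Volume = 22473.907 mm³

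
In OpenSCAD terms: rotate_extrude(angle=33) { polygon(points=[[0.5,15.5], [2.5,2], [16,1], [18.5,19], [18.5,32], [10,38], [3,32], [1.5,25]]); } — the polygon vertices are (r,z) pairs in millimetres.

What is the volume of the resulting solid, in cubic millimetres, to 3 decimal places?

Profile (r,z), 8 vertices: (0.5,15.5) (2.5,2) (16,1) (18.5,19) (18.5,32) (10,38) (3,32) (1.5,25)
edge 0: (0.5,15.5)→(2.5,2)  cross = 0.5·2 − 2.5·15.5 = -37.7500; (r_i+r_j)·cross = 3·-37.7500 = -113.2500
edge 1: (2.5,2)→(16,1)  cross = 2.5·1 − 16·2 = -29.5000; (r_i+r_j)·cross = 18.5·-29.5000 = -545.7500
edge 2: (16,1)→(18.5,19)  cross = 16·19 − 18.5·1 = 285.5000; (r_i+r_j)·cross = 34.5·285.5000 = 9849.7500
edge 3: (18.5,19)→(18.5,32)  cross = 18.5·32 − 18.5·19 = 240.5000; (r_i+r_j)·cross = 37·240.5000 = 8898.5000
edge 4: (18.5,32)→(10,38)  cross = 18.5·38 − 10·32 = 383.0000; (r_i+r_j)·cross = 28.5·383.0000 = 10915.5000
edge 5: (10,38)→(3,32)  cross = 10·32 − 3·38 = 206.0000; (r_i+r_j)·cross = 13·206.0000 = 2678.0000
edge 6: (3,32)→(1.5,25)  cross = 3·25 − 1.5·32 = 27.0000; (r_i+r_j)·cross = 4.5·27.0000 = 121.5000
edge 7: (1.5,25)→(0.5,15.5)  cross = 1.5·15.5 − 0.5·25 = 10.7500; (r_i+r_j)·cross = 2·10.7500 = 21.5000
Σcross = 1085.5000 → A = |Σcross|/2 = 542.7500 mm²
Σ(r_i+r_j)·cross = 31825.7500 → first moment M = |Σ|/6 = 5304.2917
R_c = M/A = 5304.2917/542.7500 = 9.7730 mm
θ = 33° = 0.575959 rad
V = θ·R_c·A = 0.575959·9.7730·542.7500 = 3055.053 mm³

Volume = 3055.053 mm³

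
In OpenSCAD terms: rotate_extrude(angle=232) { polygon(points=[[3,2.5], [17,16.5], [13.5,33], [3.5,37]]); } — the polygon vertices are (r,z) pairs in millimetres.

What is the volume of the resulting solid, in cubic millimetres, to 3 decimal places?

Volume = 11013.726 mm³

Profile (r,z), 4 vertices: (3,2.5) (17,16.5) (13.5,33) (3.5,37)
edge 0: (3,2.5)→(17,16.5)  cross = 3·16.5 − 17·2.5 = 7.0000; (r_i+r_j)·cross = 20·7.0000 = 140.0000
edge 1: (17,16.5)→(13.5,33)  cross = 17·33 − 13.5·16.5 = 338.2500; (r_i+r_j)·cross = 30.5·338.2500 = 10316.6250
edge 2: (13.5,33)→(3.5,37)  cross = 13.5·37 − 3.5·33 = 384.0000; (r_i+r_j)·cross = 17·384.0000 = 6528.0000
edge 3: (3.5,37)→(3,2.5)  cross = 3.5·2.5 − 3·37 = -102.2500; (r_i+r_j)·cross = 6.5·-102.2500 = -664.6250
Σcross = 627.0000 → A = |Σcross|/2 = 313.5000 mm²
Σ(r_i+r_j)·cross = 16320.0000 → first moment M = |Σ|/6 = 2720.0000
R_c = M/A = 2720.0000/313.5000 = 8.6762 mm
θ = 232° = 4.049164 rad
V = θ·R_c·A = 4.049164·8.6762·313.5000 = 11013.726 mm³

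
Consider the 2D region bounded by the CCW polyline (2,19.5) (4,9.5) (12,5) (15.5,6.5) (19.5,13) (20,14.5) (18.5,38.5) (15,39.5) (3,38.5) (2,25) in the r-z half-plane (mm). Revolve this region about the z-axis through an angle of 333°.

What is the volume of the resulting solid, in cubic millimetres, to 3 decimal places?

Profile (r,z), 10 vertices: (2,19.5) (4,9.5) (12,5) (15.5,6.5) (19.5,13) (20,14.5) (18.5,38.5) (15,39.5) (3,38.5) (2,25)
edge 0: (2,19.5)→(4,9.5)  cross = 2·9.5 − 4·19.5 = -59.0000; (r_i+r_j)·cross = 6·-59.0000 = -354.0000
edge 1: (4,9.5)→(12,5)  cross = 4·5 − 12·9.5 = -94.0000; (r_i+r_j)·cross = 16·-94.0000 = -1504.0000
edge 2: (12,5)→(15.5,6.5)  cross = 12·6.5 − 15.5·5 = 0.5000; (r_i+r_j)·cross = 27.5·0.5000 = 13.7500
edge 3: (15.5,6.5)→(19.5,13)  cross = 15.5·13 − 19.5·6.5 = 74.7500; (r_i+r_j)·cross = 35·74.7500 = 2616.2500
edge 4: (19.5,13)→(20,14.5)  cross = 19.5·14.5 − 20·13 = 22.7500; (r_i+r_j)·cross = 39.5·22.7500 = 898.6250
edge 5: (20,14.5)→(18.5,38.5)  cross = 20·38.5 − 18.5·14.5 = 501.7500; (r_i+r_j)·cross = 38.5·501.7500 = 19317.3750
edge 6: (18.5,38.5)→(15,39.5)  cross = 18.5·39.5 − 15·38.5 = 153.2500; (r_i+r_j)·cross = 33.5·153.2500 = 5133.8750
edge 7: (15,39.5)→(3,38.5)  cross = 15·38.5 − 3·39.5 = 459.0000; (r_i+r_j)·cross = 18·459.0000 = 8262.0000
edge 8: (3,38.5)→(2,25)  cross = 3·25 − 2·38.5 = -2.0000; (r_i+r_j)·cross = 5·-2.0000 = -10.0000
edge 9: (2,25)→(2,19.5)  cross = 2·19.5 − 2·25 = -11.0000; (r_i+r_j)·cross = 4·-11.0000 = -44.0000
Σcross = 1046.0000 → A = |Σcross|/2 = 523.0000 mm²
Σ(r_i+r_j)·cross = 34329.8750 → first moment M = |Σ|/6 = 5721.6458
R_c = M/A = 5721.6458/523.0000 = 10.9400 mm
θ = 333° = 5.811946 rad
V = θ·R_c·A = 5.811946·10.9400·523.0000 = 33253.899 mm³

Volume = 33253.899 mm³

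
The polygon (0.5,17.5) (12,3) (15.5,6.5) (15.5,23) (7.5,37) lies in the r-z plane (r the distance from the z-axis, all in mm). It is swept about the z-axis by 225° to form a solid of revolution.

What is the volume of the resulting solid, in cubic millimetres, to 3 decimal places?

Volume = 10676.997 mm³

Profile (r,z), 5 vertices: (0.5,17.5) (12,3) (15.5,6.5) (15.5,23) (7.5,37)
edge 0: (0.5,17.5)→(12,3)  cross = 0.5·3 − 12·17.5 = -208.5000; (r_i+r_j)·cross = 12.5·-208.5000 = -2606.2500
edge 1: (12,3)→(15.5,6.5)  cross = 12·6.5 − 15.5·3 = 31.5000; (r_i+r_j)·cross = 27.5·31.5000 = 866.2500
edge 2: (15.5,6.5)→(15.5,23)  cross = 15.5·23 − 15.5·6.5 = 255.7500; (r_i+r_j)·cross = 31·255.7500 = 7928.2500
edge 3: (15.5,23)→(7.5,37)  cross = 15.5·37 − 7.5·23 = 401.0000; (r_i+r_j)·cross = 23·401.0000 = 9223.0000
edge 4: (7.5,37)→(0.5,17.5)  cross = 7.5·17.5 − 0.5·37 = 112.7500; (r_i+r_j)·cross = 8·112.7500 = 902.0000
Σcross = 592.5000 → A = |Σcross|/2 = 296.2500 mm²
Σ(r_i+r_j)·cross = 16313.2500 → first moment M = |Σ|/6 = 2718.8750
R_c = M/A = 2718.8750/296.2500 = 9.1776 mm
θ = 225° = 3.926991 rad
V = θ·R_c·A = 3.926991·9.1776·296.2500 = 10676.997 mm³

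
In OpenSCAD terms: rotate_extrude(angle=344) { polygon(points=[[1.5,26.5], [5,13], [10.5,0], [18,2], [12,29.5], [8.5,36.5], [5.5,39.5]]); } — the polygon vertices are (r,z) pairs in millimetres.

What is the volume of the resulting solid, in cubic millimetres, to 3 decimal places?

Profile (r,z), 7 vertices: (1.5,26.5) (5,13) (10.5,0) (18,2) (12,29.5) (8.5,36.5) (5.5,39.5)
edge 0: (1.5,26.5)→(5,13)  cross = 1.5·13 − 5·26.5 = -113.0000; (r_i+r_j)·cross = 6.5·-113.0000 = -734.5000
edge 1: (5,13)→(10.5,0)  cross = 5·0 − 10.5·13 = -136.5000; (r_i+r_j)·cross = 15.5·-136.5000 = -2115.7500
edge 2: (10.5,0)→(18,2)  cross = 10.5·2 − 18·0 = 21.0000; (r_i+r_j)·cross = 28.5·21.0000 = 598.5000
edge 3: (18,2)→(12,29.5)  cross = 18·29.5 − 12·2 = 507.0000; (r_i+r_j)·cross = 30·507.0000 = 15210.0000
edge 4: (12,29.5)→(8.5,36.5)  cross = 12·36.5 − 8.5·29.5 = 187.2500; (r_i+r_j)·cross = 20.5·187.2500 = 3838.6250
edge 5: (8.5,36.5)→(5.5,39.5)  cross = 8.5·39.5 − 5.5·36.5 = 135.0000; (r_i+r_j)·cross = 14·135.0000 = 1890.0000
edge 6: (5.5,39.5)→(1.5,26.5)  cross = 5.5·26.5 − 1.5·39.5 = 86.5000; (r_i+r_j)·cross = 7·86.5000 = 605.5000
Σcross = 687.2500 → A = |Σcross|/2 = 343.6250 mm²
Σ(r_i+r_j)·cross = 19292.3750 → first moment M = |Σ|/6 = 3215.3958
R_c = M/A = 3215.3958/343.6250 = 9.3573 mm
θ = 344° = 6.003933 rad
V = θ·R_c·A = 6.003933·9.3573·343.6250 = 19305.020 mm³

Volume = 19305.020 mm³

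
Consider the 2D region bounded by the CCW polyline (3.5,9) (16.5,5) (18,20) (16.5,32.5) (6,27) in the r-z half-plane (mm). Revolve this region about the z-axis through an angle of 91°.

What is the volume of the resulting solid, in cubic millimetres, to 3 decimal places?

Volume = 5217.135 mm³

Profile (r,z), 5 vertices: (3.5,9) (16.5,5) (18,20) (16.5,32.5) (6,27)
edge 0: (3.5,9)→(16.5,5)  cross = 3.5·5 − 16.5·9 = -131.0000; (r_i+r_j)·cross = 20·-131.0000 = -2620.0000
edge 1: (16.5,5)→(18,20)  cross = 16.5·20 − 18·5 = 240.0000; (r_i+r_j)·cross = 34.5·240.0000 = 8280.0000
edge 2: (18,20)→(16.5,32.5)  cross = 18·32.5 − 16.5·20 = 255.0000; (r_i+r_j)·cross = 34.5·255.0000 = 8797.5000
edge 3: (16.5,32.5)→(6,27)  cross = 16.5·27 − 6·32.5 = 250.5000; (r_i+r_j)·cross = 22.5·250.5000 = 5636.2500
edge 4: (6,27)→(3.5,9)  cross = 6·9 − 3.5·27 = -40.5000; (r_i+r_j)·cross = 9.5·-40.5000 = -384.7500
Σcross = 574.0000 → A = |Σcross|/2 = 287.0000 mm²
Σ(r_i+r_j)·cross = 19709.0000 → first moment M = |Σ|/6 = 3284.8333
R_c = M/A = 3284.8333/287.0000 = 11.4454 mm
θ = 91° = 1.588250 rad
V = θ·R_c·A = 1.588250·11.4454·287.0000 = 5217.135 mm³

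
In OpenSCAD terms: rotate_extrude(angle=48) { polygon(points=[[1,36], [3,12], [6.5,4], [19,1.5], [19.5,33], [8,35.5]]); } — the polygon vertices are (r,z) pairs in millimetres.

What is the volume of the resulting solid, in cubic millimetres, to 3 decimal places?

Volume = 4797.893 mm³

Profile (r,z), 6 vertices: (1,36) (3,12) (6.5,4) (19,1.5) (19.5,33) (8,35.5)
edge 0: (1,36)→(3,12)  cross = 1·12 − 3·36 = -96.0000; (r_i+r_j)·cross = 4·-96.0000 = -384.0000
edge 1: (3,12)→(6.5,4)  cross = 3·4 − 6.5·12 = -66.0000; (r_i+r_j)·cross = 9.5·-66.0000 = -627.0000
edge 2: (6.5,4)→(19,1.5)  cross = 6.5·1.5 − 19·4 = -66.2500; (r_i+r_j)·cross = 25.5·-66.2500 = -1689.3750
edge 3: (19,1.5)→(19.5,33)  cross = 19·33 − 19.5·1.5 = 597.7500; (r_i+r_j)·cross = 38.5·597.7500 = 23013.3750
edge 4: (19.5,33)→(8,35.5)  cross = 19.5·35.5 − 8·33 = 428.2500; (r_i+r_j)·cross = 27.5·428.2500 = 11776.8750
edge 5: (8,35.5)→(1,36)  cross = 8·36 − 1·35.5 = 252.5000; (r_i+r_j)·cross = 9·252.5000 = 2272.5000
Σcross = 1050.2500 → A = |Σcross|/2 = 525.1250 mm²
Σ(r_i+r_j)·cross = 34362.3750 → first moment M = |Σ|/6 = 5727.0625
R_c = M/A = 5727.0625/525.1250 = 10.9061 mm
θ = 48° = 0.837758 rad
V = θ·R_c·A = 0.837758·10.9061·525.1250 = 4797.893 mm³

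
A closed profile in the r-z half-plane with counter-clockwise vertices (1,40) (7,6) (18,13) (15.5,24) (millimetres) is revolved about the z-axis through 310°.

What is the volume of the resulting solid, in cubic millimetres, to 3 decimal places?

Volume = 13471.069 mm³

Profile (r,z), 4 vertices: (1,40) (7,6) (18,13) (15.5,24)
edge 0: (1,40)→(7,6)  cross = 1·6 − 7·40 = -274.0000; (r_i+r_j)·cross = 8·-274.0000 = -2192.0000
edge 1: (7,6)→(18,13)  cross = 7·13 − 18·6 = -17.0000; (r_i+r_j)·cross = 25·-17.0000 = -425.0000
edge 2: (18,13)→(15.5,24)  cross = 18·24 − 15.5·13 = 230.5000; (r_i+r_j)·cross = 33.5·230.5000 = 7721.7500
edge 3: (15.5,24)→(1,40)  cross = 15.5·40 − 1·24 = 596.0000; (r_i+r_j)·cross = 16.5·596.0000 = 9834.0000
Σcross = 535.5000 → A = |Σcross|/2 = 267.7500 mm²
Σ(r_i+r_j)·cross = 14938.7500 → first moment M = |Σ|/6 = 2489.7917
R_c = M/A = 2489.7917/267.7500 = 9.2989 mm
θ = 310° = 5.410521 rad
V = θ·R_c·A = 5.410521·9.2989·267.7500 = 13471.069 mm³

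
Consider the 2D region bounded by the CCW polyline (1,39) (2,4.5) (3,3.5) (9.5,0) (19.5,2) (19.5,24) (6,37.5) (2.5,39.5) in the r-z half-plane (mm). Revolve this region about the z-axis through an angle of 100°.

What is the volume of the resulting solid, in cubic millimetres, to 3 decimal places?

Profile (r,z), 8 vertices: (1,39) (2,4.5) (3,3.5) (9.5,0) (19.5,2) (19.5,24) (6,37.5) (2.5,39.5)
edge 0: (1,39)→(2,4.5)  cross = 1·4.5 − 2·39 = -73.5000; (r_i+r_j)·cross = 3·-73.5000 = -220.5000
edge 1: (2,4.5)→(3,3.5)  cross = 2·3.5 − 3·4.5 = -6.5000; (r_i+r_j)·cross = 5·-6.5000 = -32.5000
edge 2: (3,3.5)→(9.5,0)  cross = 3·0 − 9.5·3.5 = -33.2500; (r_i+r_j)·cross = 12.5·-33.2500 = -415.6250
edge 3: (9.5,0)→(19.5,2)  cross = 9.5·2 − 19.5·0 = 19.0000; (r_i+r_j)·cross = 29·19.0000 = 551.0000
edge 4: (19.5,2)→(19.5,24)  cross = 19.5·24 − 19.5·2 = 429.0000; (r_i+r_j)·cross = 39·429.0000 = 16731.0000
edge 5: (19.5,24)→(6,37.5)  cross = 19.5·37.5 − 6·24 = 587.2500; (r_i+r_j)·cross = 25.5·587.2500 = 14974.8750
edge 6: (6,37.5)→(2.5,39.5)  cross = 6·39.5 − 2.5·37.5 = 143.2500; (r_i+r_j)·cross = 8.5·143.2500 = 1217.6250
edge 7: (2.5,39.5)→(1,39)  cross = 2.5·39 − 1·39.5 = 58.0000; (r_i+r_j)·cross = 3.5·58.0000 = 203.0000
Σcross = 1123.2500 → A = |Σcross|/2 = 561.6250 mm²
Σ(r_i+r_j)·cross = 33008.8750 → first moment M = |Σ|/6 = 5501.4792
R_c = M/A = 5501.4792/561.6250 = 9.7956 mm
θ = 100° = 1.745329 rad
V = θ·R_c·A = 1.745329·9.7956·561.6250 = 9601.893 mm³

Volume = 9601.893 mm³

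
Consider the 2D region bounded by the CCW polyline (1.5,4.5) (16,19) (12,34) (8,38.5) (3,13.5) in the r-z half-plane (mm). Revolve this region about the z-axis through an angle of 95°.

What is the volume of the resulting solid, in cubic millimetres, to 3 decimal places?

Volume = 3253.637 mm³

Profile (r,z), 5 vertices: (1.5,4.5) (16,19) (12,34) (8,38.5) (3,13.5)
edge 0: (1.5,4.5)→(16,19)  cross = 1.5·19 − 16·4.5 = -43.5000; (r_i+r_j)·cross = 17.5·-43.5000 = -761.2500
edge 1: (16,19)→(12,34)  cross = 16·34 − 12·19 = 316.0000; (r_i+r_j)·cross = 28·316.0000 = 8848.0000
edge 2: (12,34)→(8,38.5)  cross = 12·38.5 − 8·34 = 190.0000; (r_i+r_j)·cross = 20·190.0000 = 3800.0000
edge 3: (8,38.5)→(3,13.5)  cross = 8·13.5 − 3·38.5 = -7.5000; (r_i+r_j)·cross = 11·-7.5000 = -82.5000
edge 4: (3,13.5)→(1.5,4.5)  cross = 3·4.5 − 1.5·13.5 = -6.7500; (r_i+r_j)·cross = 4.5·-6.7500 = -30.3750
Σcross = 448.2500 → A = |Σcross|/2 = 224.1250 mm²
Σ(r_i+r_j)·cross = 11773.8750 → first moment M = |Σ|/6 = 1962.3125
R_c = M/A = 1962.3125/224.1250 = 8.7554 mm
θ = 95° = 1.658063 rad
V = θ·R_c·A = 1.658063·8.7554·224.1250 = 3253.637 mm³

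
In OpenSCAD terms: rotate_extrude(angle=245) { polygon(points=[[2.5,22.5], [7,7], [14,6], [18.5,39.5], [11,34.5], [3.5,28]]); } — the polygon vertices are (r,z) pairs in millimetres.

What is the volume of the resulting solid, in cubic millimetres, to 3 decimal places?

Profile (r,z), 6 vertices: (2.5,22.5) (7,7) (14,6) (18.5,39.5) (11,34.5) (3.5,28)
edge 0: (2.5,22.5)→(7,7)  cross = 2.5·7 − 7·22.5 = -140.0000; (r_i+r_j)·cross = 9.5·-140.0000 = -1330.0000
edge 1: (7,7)→(14,6)  cross = 7·6 − 14·7 = -56.0000; (r_i+r_j)·cross = 21·-56.0000 = -1176.0000
edge 2: (14,6)→(18.5,39.5)  cross = 14·39.5 − 18.5·6 = 442.0000; (r_i+r_j)·cross = 32.5·442.0000 = 14365.0000
edge 3: (18.5,39.5)→(11,34.5)  cross = 18.5·34.5 − 11·39.5 = 203.7500; (r_i+r_j)·cross = 29.5·203.7500 = 6010.6250
edge 4: (11,34.5)→(3.5,28)  cross = 11·28 − 3.5·34.5 = 187.2500; (r_i+r_j)·cross = 14.5·187.2500 = 2715.1250
edge 5: (3.5,28)→(2.5,22.5)  cross = 3.5·22.5 − 2.5·28 = 8.7500; (r_i+r_j)·cross = 6·8.7500 = 52.5000
Σcross = 645.7500 → A = |Σcross|/2 = 322.8750 mm²
Σ(r_i+r_j)·cross = 20637.2500 → first moment M = |Σ|/6 = 3439.5417
R_c = M/A = 3439.5417/322.8750 = 10.6529 mm
θ = 245° = 4.276057 rad
V = θ·R_c·A = 4.276057·10.6529·322.8750 = 14707.675 mm³

Volume = 14707.675 mm³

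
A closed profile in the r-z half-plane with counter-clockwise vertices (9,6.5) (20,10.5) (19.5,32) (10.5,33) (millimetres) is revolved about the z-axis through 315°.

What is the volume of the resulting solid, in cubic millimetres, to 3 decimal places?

Volume = 19175.594 mm³

Profile (r,z), 4 vertices: (9,6.5) (20,10.5) (19.5,32) (10.5,33)
edge 0: (9,6.5)→(20,10.5)  cross = 9·10.5 − 20·6.5 = -35.5000; (r_i+r_j)·cross = 29·-35.5000 = -1029.5000
edge 1: (20,10.5)→(19.5,32)  cross = 20·32 − 19.5·10.5 = 435.2500; (r_i+r_j)·cross = 39.5·435.2500 = 17192.3750
edge 2: (19.5,32)→(10.5,33)  cross = 19.5·33 − 10.5·32 = 307.5000; (r_i+r_j)·cross = 30·307.5000 = 9225.0000
edge 3: (10.5,33)→(9,6.5)  cross = 10.5·6.5 − 9·33 = -228.7500; (r_i+r_j)·cross = 19.5·-228.7500 = -4460.6250
Σcross = 478.5000 → A = |Σcross|/2 = 239.2500 mm²
Σ(r_i+r_j)·cross = 20927.2500 → first moment M = |Σ|/6 = 3487.8750
R_c = M/A = 3487.8750/239.2500 = 14.5784 mm
θ = 315° = 5.497787 rad
V = θ·R_c·A = 5.497787·14.5784·239.2500 = 19175.594 mm³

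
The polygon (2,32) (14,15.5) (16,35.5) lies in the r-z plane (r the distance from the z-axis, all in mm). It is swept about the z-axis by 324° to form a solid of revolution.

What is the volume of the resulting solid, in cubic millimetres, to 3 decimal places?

Volume = 8233.486 mm³

Profile (r,z), 3 vertices: (2,32) (14,15.5) (16,35.5)
edge 0: (2,32)→(14,15.5)  cross = 2·15.5 − 14·32 = -417.0000; (r_i+r_j)·cross = 16·-417.0000 = -6672.0000
edge 1: (14,15.5)→(16,35.5)  cross = 14·35.5 − 16·15.5 = 249.0000; (r_i+r_j)·cross = 30·249.0000 = 7470.0000
edge 2: (16,35.5)→(2,32)  cross = 16·32 − 2·35.5 = 441.0000; (r_i+r_j)·cross = 18·441.0000 = 7938.0000
Σcross = 273.0000 → A = |Σcross|/2 = 136.5000 mm²
Σ(r_i+r_j)·cross = 8736.0000 → first moment M = |Σ|/6 = 1456.0000
R_c = M/A = 1456.0000/136.5000 = 10.6667 mm
θ = 324° = 5.654867 rad
V = θ·R_c·A = 5.654867·10.6667·136.5000 = 8233.486 mm³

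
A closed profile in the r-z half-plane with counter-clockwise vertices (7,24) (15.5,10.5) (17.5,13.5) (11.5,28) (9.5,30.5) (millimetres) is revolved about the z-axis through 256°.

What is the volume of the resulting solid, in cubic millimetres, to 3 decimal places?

Volume = 4357.831 mm³

Profile (r,z), 5 vertices: (7,24) (15.5,10.5) (17.5,13.5) (11.5,28) (9.5,30.5)
edge 0: (7,24)→(15.5,10.5)  cross = 7·10.5 − 15.5·24 = -298.5000; (r_i+r_j)·cross = 22.5·-298.5000 = -6716.2500
edge 1: (15.5,10.5)→(17.5,13.5)  cross = 15.5·13.5 − 17.5·10.5 = 25.5000; (r_i+r_j)·cross = 33·25.5000 = 841.5000
edge 2: (17.5,13.5)→(11.5,28)  cross = 17.5·28 − 11.5·13.5 = 334.7500; (r_i+r_j)·cross = 29·334.7500 = 9707.7500
edge 3: (11.5,28)→(9.5,30.5)  cross = 11.5·30.5 − 9.5·28 = 84.7500; (r_i+r_j)·cross = 21·84.7500 = 1779.7500
edge 4: (9.5,30.5)→(7,24)  cross = 9.5·24 − 7·30.5 = 14.5000; (r_i+r_j)·cross = 16.5·14.5000 = 239.2500
Σcross = 161.0000 → A = |Σcross|/2 = 80.5000 mm²
Σ(r_i+r_j)·cross = 5852.0000 → first moment M = |Σ|/6 = 975.3333
R_c = M/A = 975.3333/80.5000 = 12.1159 mm
θ = 256° = 4.468043 rad
V = θ·R_c·A = 4.468043·12.1159·80.5000 = 4357.831 mm³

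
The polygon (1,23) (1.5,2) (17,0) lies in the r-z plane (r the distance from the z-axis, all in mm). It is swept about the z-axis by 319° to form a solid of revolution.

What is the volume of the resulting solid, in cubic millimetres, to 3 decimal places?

Volume = 5871.730 mm³

Profile (r,z), 3 vertices: (1,23) (1.5,2) (17,0)
edge 0: (1,23)→(1.5,2)  cross = 1·2 − 1.5·23 = -32.5000; (r_i+r_j)·cross = 2.5·-32.5000 = -81.2500
edge 1: (1.5,2)→(17,0)  cross = 1.5·0 − 17·2 = -34.0000; (r_i+r_j)·cross = 18.5·-34.0000 = -629.0000
edge 2: (17,0)→(1,23)  cross = 17·23 − 1·0 = 391.0000; (r_i+r_j)·cross = 18·391.0000 = 7038.0000
Σcross = 324.5000 → A = |Σcross|/2 = 162.2500 mm²
Σ(r_i+r_j)·cross = 6327.7500 → first moment M = |Σ|/6 = 1054.6250
R_c = M/A = 1054.6250/162.2500 = 6.5000 mm
θ = 319° = 5.567600 rad
V = θ·R_c·A = 5.567600·6.5000·162.2500 = 5871.730 mm³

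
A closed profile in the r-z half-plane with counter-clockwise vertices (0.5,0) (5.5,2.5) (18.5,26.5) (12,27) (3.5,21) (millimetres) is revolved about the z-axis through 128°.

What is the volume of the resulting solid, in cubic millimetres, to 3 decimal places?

Volume = 3846.426 mm³

Profile (r,z), 5 vertices: (0.5,0) (5.5,2.5) (18.5,26.5) (12,27) (3.5,21)
edge 0: (0.5,0)→(5.5,2.5)  cross = 0.5·2.5 − 5.5·0 = 1.2500; (r_i+r_j)·cross = 6·1.2500 = 7.5000
edge 1: (5.5,2.5)→(18.5,26.5)  cross = 5.5·26.5 − 18.5·2.5 = 99.5000; (r_i+r_j)·cross = 24·99.5000 = 2388.0000
edge 2: (18.5,26.5)→(12,27)  cross = 18.5·27 − 12·26.5 = 181.5000; (r_i+r_j)·cross = 30.5·181.5000 = 5535.7500
edge 3: (12,27)→(3.5,21)  cross = 12·21 − 3.5·27 = 157.5000; (r_i+r_j)·cross = 15.5·157.5000 = 2441.2500
edge 4: (3.5,21)→(0.5,0)  cross = 3.5·0 − 0.5·21 = -10.5000; (r_i+r_j)·cross = 4·-10.5000 = -42.0000
Σcross = 429.2500 → A = |Σcross|/2 = 214.6250 mm²
Σ(r_i+r_j)·cross = 10330.5000 → first moment M = |Σ|/6 = 1721.7500
R_c = M/A = 1721.7500/214.6250 = 8.0221 mm
θ = 128° = 2.234021 rad
V = θ·R_c·A = 2.234021·8.0221·214.6250 = 3846.426 mm³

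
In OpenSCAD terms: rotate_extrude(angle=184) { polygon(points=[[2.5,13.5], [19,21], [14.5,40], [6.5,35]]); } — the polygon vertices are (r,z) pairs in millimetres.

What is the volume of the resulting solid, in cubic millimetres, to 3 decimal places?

Profile (r,z), 4 vertices: (2.5,13.5) (19,21) (14.5,40) (6.5,35)
edge 0: (2.5,13.5)→(19,21)  cross = 2.5·21 − 19·13.5 = -204.0000; (r_i+r_j)·cross = 21.5·-204.0000 = -4386.0000
edge 1: (19,21)→(14.5,40)  cross = 19·40 − 14.5·21 = 455.5000; (r_i+r_j)·cross = 33.5·455.5000 = 15259.2500
edge 2: (14.5,40)→(6.5,35)  cross = 14.5·35 − 6.5·40 = 247.5000; (r_i+r_j)·cross = 21·247.5000 = 5197.5000
edge 3: (6.5,35)→(2.5,13.5)  cross = 6.5·13.5 − 2.5·35 = 0.2500; (r_i+r_j)·cross = 9·0.2500 = 2.2500
Σcross = 499.2500 → A = |Σcross|/2 = 249.6250 mm²
Σ(r_i+r_j)·cross = 16073.0000 → first moment M = |Σ|/6 = 2678.8333
R_c = M/A = 2678.8333/249.6250 = 10.7314 mm
θ = 184° = 3.211406 rad
V = θ·R_c·A = 3.211406·10.7314·249.6250 = 8602.821 mm³

Volume = 8602.821 mm³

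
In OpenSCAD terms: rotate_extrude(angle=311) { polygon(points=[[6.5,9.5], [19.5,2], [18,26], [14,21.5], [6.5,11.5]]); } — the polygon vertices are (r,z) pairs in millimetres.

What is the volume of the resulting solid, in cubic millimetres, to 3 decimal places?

Profile (r,z), 5 vertices: (6.5,9.5) (19.5,2) (18,26) (14,21.5) (6.5,11.5)
edge 0: (6.5,9.5)→(19.5,2)  cross = 6.5·2 − 19.5·9.5 = -172.2500; (r_i+r_j)·cross = 26·-172.2500 = -4478.5000
edge 1: (19.5,2)→(18,26)  cross = 19.5·26 − 18·2 = 471.0000; (r_i+r_j)·cross = 37.5·471.0000 = 17662.5000
edge 2: (18,26)→(14,21.5)  cross = 18·21.5 − 14·26 = 23.0000; (r_i+r_j)·cross = 32·23.0000 = 736.0000
edge 3: (14,21.5)→(6.5,11.5)  cross = 14·11.5 − 6.5·21.5 = 21.2500; (r_i+r_j)·cross = 20.5·21.2500 = 435.6250
edge 4: (6.5,11.5)→(6.5,9.5)  cross = 6.5·9.5 − 6.5·11.5 = -13.0000; (r_i+r_j)·cross = 13·-13.0000 = -169.0000
Σcross = 330.0000 → A = |Σcross|/2 = 165.0000 mm²
Σ(r_i+r_j)·cross = 14186.6250 → first moment M = |Σ|/6 = 2364.4375
R_c = M/A = 2364.4375/165.0000 = 14.3299 mm
θ = 311° = 5.427974 rad
V = θ·R_c·A = 5.427974·14.3299·165.0000 = 12834.105 mm³

Volume = 12834.105 mm³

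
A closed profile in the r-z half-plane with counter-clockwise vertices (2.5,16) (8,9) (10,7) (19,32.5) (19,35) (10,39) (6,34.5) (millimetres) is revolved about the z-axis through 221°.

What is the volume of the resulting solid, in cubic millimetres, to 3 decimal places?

Volume = 12118.690 mm³

Profile (r,z), 7 vertices: (2.5,16) (8,9) (10,7) (19,32.5) (19,35) (10,39) (6,34.5)
edge 0: (2.5,16)→(8,9)  cross = 2.5·9 − 8·16 = -105.5000; (r_i+r_j)·cross = 10.5·-105.5000 = -1107.7500
edge 1: (8,9)→(10,7)  cross = 8·7 − 10·9 = -34.0000; (r_i+r_j)·cross = 18·-34.0000 = -612.0000
edge 2: (10,7)→(19,32.5)  cross = 10·32.5 − 19·7 = 192.0000; (r_i+r_j)·cross = 29·192.0000 = 5568.0000
edge 3: (19,32.5)→(19,35)  cross = 19·35 − 19·32.5 = 47.5000; (r_i+r_j)·cross = 38·47.5000 = 1805.0000
edge 4: (19,35)→(10,39)  cross = 19·39 − 10·35 = 391.0000; (r_i+r_j)·cross = 29·391.0000 = 11339.0000
edge 5: (10,39)→(6,34.5)  cross = 10·34.5 − 6·39 = 111.0000; (r_i+r_j)·cross = 16·111.0000 = 1776.0000
edge 6: (6,34.5)→(2.5,16)  cross = 6·16 − 2.5·34.5 = 9.7500; (r_i+r_j)·cross = 8.5·9.7500 = 82.8750
Σcross = 611.7500 → A = |Σcross|/2 = 305.8750 mm²
Σ(r_i+r_j)·cross = 18851.1250 → first moment M = |Σ|/6 = 3141.8542
R_c = M/A = 3141.8542/305.8750 = 10.2717 mm
θ = 221° = 3.857178 rad
V = θ·R_c·A = 3.857178·10.2717·305.8750 = 12118.690 mm³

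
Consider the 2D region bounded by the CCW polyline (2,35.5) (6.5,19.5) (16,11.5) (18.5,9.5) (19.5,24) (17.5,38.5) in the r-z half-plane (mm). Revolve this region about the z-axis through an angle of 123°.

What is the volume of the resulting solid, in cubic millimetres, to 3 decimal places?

Profile (r,z), 6 vertices: (2,35.5) (6.5,19.5) (16,11.5) (18.5,9.5) (19.5,24) (17.5,38.5)
edge 0: (2,35.5)→(6.5,19.5)  cross = 2·19.5 − 6.5·35.5 = -191.7500; (r_i+r_j)·cross = 8.5·-191.7500 = -1629.8750
edge 1: (6.5,19.5)→(16,11.5)  cross = 6.5·11.5 − 16·19.5 = -237.2500; (r_i+r_j)·cross = 22.5·-237.2500 = -5338.1250
edge 2: (16,11.5)→(18.5,9.5)  cross = 16·9.5 − 18.5·11.5 = -60.7500; (r_i+r_j)·cross = 34.5·-60.7500 = -2095.8750
edge 3: (18.5,9.5)→(19.5,24)  cross = 18.5·24 − 19.5·9.5 = 258.7500; (r_i+r_j)·cross = 38·258.7500 = 9832.5000
edge 4: (19.5,24)→(17.5,38.5)  cross = 19.5·38.5 − 17.5·24 = 330.7500; (r_i+r_j)·cross = 37·330.7500 = 12237.7500
edge 5: (17.5,38.5)→(2,35.5)  cross = 17.5·35.5 − 2·38.5 = 544.2500; (r_i+r_j)·cross = 19.5·544.2500 = 10612.8750
Σcross = 644.0000 → A = |Σcross|/2 = 322.0000 mm²
Σ(r_i+r_j)·cross = 23619.2500 → first moment M = |Σ|/6 = 3936.5417
R_c = M/A = 3936.5417/322.0000 = 12.2253 mm
θ = 123° = 2.146755 rad
V = θ·R_c·A = 2.146755·12.2253·322.0000 = 8450.790 mm³

Volume = 8450.790 mm³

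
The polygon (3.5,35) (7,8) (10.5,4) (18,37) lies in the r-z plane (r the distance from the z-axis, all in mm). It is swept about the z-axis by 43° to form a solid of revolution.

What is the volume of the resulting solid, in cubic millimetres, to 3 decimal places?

Volume = 2066.666 mm³

Profile (r,z), 4 vertices: (3.5,35) (7,8) (10.5,4) (18,37)
edge 0: (3.5,35)→(7,8)  cross = 3.5·8 − 7·35 = -217.0000; (r_i+r_j)·cross = 10.5·-217.0000 = -2278.5000
edge 1: (7,8)→(10.5,4)  cross = 7·4 − 10.5·8 = -56.0000; (r_i+r_j)·cross = 17.5·-56.0000 = -980.0000
edge 2: (10.5,4)→(18,37)  cross = 10.5·37 − 18·4 = 316.5000; (r_i+r_j)·cross = 28.5·316.5000 = 9020.2500
edge 3: (18,37)→(3.5,35)  cross = 18·35 − 3.5·37 = 500.5000; (r_i+r_j)·cross = 21.5·500.5000 = 10760.7500
Σcross = 544.0000 → A = |Σcross|/2 = 272.0000 mm²
Σ(r_i+r_j)·cross = 16522.5000 → first moment M = |Σ|/6 = 2753.7500
R_c = M/A = 2753.7500/272.0000 = 10.1241 mm
θ = 43° = 0.750492 rad
V = θ·R_c·A = 0.750492·10.1241·272.0000 = 2066.666 mm³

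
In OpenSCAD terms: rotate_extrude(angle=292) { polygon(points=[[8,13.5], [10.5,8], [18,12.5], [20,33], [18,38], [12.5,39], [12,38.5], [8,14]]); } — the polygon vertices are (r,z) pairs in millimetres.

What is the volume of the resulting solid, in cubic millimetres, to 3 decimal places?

Profile (r,z), 8 vertices: (8,13.5) (10.5,8) (18,12.5) (20,33) (18,38) (12.5,39) (12,38.5) (8,14)
edge 0: (8,13.5)→(10.5,8)  cross = 8·8 − 10.5·13.5 = -77.7500; (r_i+r_j)·cross = 18.5·-77.7500 = -1438.3750
edge 1: (10.5,8)→(18,12.5)  cross = 10.5·12.5 − 18·8 = -12.7500; (r_i+r_j)·cross = 28.5·-12.7500 = -363.3750
edge 2: (18,12.5)→(20,33)  cross = 18·33 − 20·12.5 = 344.0000; (r_i+r_j)·cross = 38·344.0000 = 13072.0000
edge 3: (20,33)→(18,38)  cross = 20·38 − 18·33 = 166.0000; (r_i+r_j)·cross = 38·166.0000 = 6308.0000
edge 4: (18,38)→(12.5,39)  cross = 18·39 − 12.5·38 = 227.0000; (r_i+r_j)·cross = 30.5·227.0000 = 6923.5000
edge 5: (12.5,39)→(12,38.5)  cross = 12.5·38.5 − 12·39 = 13.2500; (r_i+r_j)·cross = 24.5·13.2500 = 324.6250
edge 6: (12,38.5)→(8,14)  cross = 12·14 − 8·38.5 = -140.0000; (r_i+r_j)·cross = 20·-140.0000 = -2800.0000
edge 7: (8,14)→(8,13.5)  cross = 8·13.5 − 8·14 = -4.0000; (r_i+r_j)·cross = 16·-4.0000 = -64.0000
Σcross = 515.7500 → A = |Σcross|/2 = 257.8750 mm²
Σ(r_i+r_j)·cross = 21962.3750 → first moment M = |Σ|/6 = 3660.3958
R_c = M/A = 3660.3958/257.8750 = 14.1945 mm
θ = 292° = 5.096361 rad
V = θ·R_c·A = 5.096361·14.1945·257.8750 = 18654.700 mm³

Volume = 18654.700 mm³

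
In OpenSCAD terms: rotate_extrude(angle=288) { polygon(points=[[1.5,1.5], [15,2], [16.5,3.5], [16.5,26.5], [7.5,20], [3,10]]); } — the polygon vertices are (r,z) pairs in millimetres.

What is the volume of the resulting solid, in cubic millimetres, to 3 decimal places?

Profile (r,z), 6 vertices: (1.5,1.5) (15,2) (16.5,3.5) (16.5,26.5) (7.5,20) (3,10)
edge 0: (1.5,1.5)→(15,2)  cross = 1.5·2 − 15·1.5 = -19.5000; (r_i+r_j)·cross = 16.5·-19.5000 = -321.7500
edge 1: (15,2)→(16.5,3.5)  cross = 15·3.5 − 16.5·2 = 19.5000; (r_i+r_j)·cross = 31.5·19.5000 = 614.2500
edge 2: (16.5,3.5)→(16.5,26.5)  cross = 16.5·26.5 − 16.5·3.5 = 379.5000; (r_i+r_j)·cross = 33·379.5000 = 12523.5000
edge 3: (16.5,26.5)→(7.5,20)  cross = 16.5·20 − 7.5·26.5 = 131.2500; (r_i+r_j)·cross = 24·131.2500 = 3150.0000
edge 4: (7.5,20)→(3,10)  cross = 7.5·10 − 3·20 = 15.0000; (r_i+r_j)·cross = 10.5·15.0000 = 157.5000
edge 5: (3,10)→(1.5,1.5)  cross = 3·1.5 − 1.5·10 = -10.5000; (r_i+r_j)·cross = 4.5·-10.5000 = -47.2500
Σcross = 515.2500 → A = |Σcross|/2 = 257.6250 mm²
Σ(r_i+r_j)·cross = 16076.2500 → first moment M = |Σ|/6 = 2679.3750
R_c = M/A = 2679.3750/257.6250 = 10.4003 mm
θ = 288° = 5.026548 rad
V = θ·R_c·A = 5.026548·10.4003·257.6250 = 13468.008 mm³

Volume = 13468.008 mm³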